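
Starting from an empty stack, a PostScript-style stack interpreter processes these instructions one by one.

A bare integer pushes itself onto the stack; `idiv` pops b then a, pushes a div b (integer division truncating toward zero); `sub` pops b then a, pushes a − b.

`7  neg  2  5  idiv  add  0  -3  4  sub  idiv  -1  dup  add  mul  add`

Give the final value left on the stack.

7    -> 7
neg  -> -7
2    -> -7 2
5    -> -7 2 5
idiv -> -7 0
add  -> -7
0    -> -7 0
-3   -> -7 0 -3
4    -> -7 0 -3 4
sub  -> -7 0 -7
idiv -> -7 0
-1   -> -7 0 -1
dup  -> -7 0 -1 -1
add  -> -7 0 -2
mul  -> -7 0
add  -> -7

-7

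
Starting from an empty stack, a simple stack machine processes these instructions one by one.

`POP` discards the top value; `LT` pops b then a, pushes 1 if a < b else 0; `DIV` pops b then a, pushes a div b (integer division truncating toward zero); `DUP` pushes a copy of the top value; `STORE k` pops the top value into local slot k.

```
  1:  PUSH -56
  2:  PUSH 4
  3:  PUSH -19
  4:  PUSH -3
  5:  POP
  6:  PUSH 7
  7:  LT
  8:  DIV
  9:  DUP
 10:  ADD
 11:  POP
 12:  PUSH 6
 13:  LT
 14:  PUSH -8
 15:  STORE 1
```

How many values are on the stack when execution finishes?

PUSH -56  -56
PUSH 4    -56 4
PUSH -19  -56 4 -19
PUSH -3   -56 4 -19 -3
POP       -56 4 -19
PUSH 7    -56 4 -19 7
LT        -56 4 1
DIV       -56 4
DUP       -56 4 4
ADD       -56 8
POP       -56
PUSH 6    -56 6
LT        1
PUSH -8   1 -8
STORE 1   1

1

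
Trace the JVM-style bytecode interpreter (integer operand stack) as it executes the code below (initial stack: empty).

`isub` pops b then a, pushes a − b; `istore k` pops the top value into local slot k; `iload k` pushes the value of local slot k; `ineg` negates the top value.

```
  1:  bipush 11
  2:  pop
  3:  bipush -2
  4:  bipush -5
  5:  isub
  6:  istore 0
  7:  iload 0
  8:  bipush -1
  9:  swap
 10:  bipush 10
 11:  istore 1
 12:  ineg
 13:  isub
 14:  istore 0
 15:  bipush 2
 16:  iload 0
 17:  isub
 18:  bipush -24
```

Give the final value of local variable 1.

10

bipush 11  : [11]
pop        : []
bipush -2  : [-2]
bipush -5  : [-2, -5]
isub       : [3]
istore 0   : []
iload 0    : [3]
bipush -1  : [3, -1]
swap       : [-1, 3]
bipush 10  : [-1, 3, 10]
istore 1   : [-1, 3]
ineg       : [-1, -3]
isub       : [2]
istore 0   : []
bipush 2   : [2]
iload 0    : [2, 2]
isub       : [0]
bipush -24 : [0, -24]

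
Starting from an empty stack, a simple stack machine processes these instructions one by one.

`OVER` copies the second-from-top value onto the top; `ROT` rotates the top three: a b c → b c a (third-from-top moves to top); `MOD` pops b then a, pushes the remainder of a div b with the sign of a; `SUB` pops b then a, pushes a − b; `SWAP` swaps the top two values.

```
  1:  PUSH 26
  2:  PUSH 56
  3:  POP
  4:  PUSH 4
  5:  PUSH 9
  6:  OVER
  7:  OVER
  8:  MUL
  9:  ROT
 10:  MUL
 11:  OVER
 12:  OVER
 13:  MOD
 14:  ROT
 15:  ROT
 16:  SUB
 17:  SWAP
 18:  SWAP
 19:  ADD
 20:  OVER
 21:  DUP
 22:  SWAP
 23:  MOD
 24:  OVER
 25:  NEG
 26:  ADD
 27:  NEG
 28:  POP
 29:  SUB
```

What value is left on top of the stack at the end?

152

PUSH 26 : 26
PUSH 56 : 26 56
POP     : 26
PUSH 4  : 26 4
PUSH 9  : 26 4 9
OVER    : 26 4 9 4
OVER    : 26 4 9 4 9
MUL     : 26 4 9 36
ROT     : 26 9 36 4
MUL     : 26 9 144
OVER    : 26 9 144 9
OVER    : 26 9 144 9 144
MOD     : 26 9 144 9
ROT     : 26 144 9 9
ROT     : 26 9 9 144
SUB     : 26 9 -135
SWAP    : 26 -135 9
SWAP    : 26 9 -135
ADD     : 26 -126
OVER    : 26 -126 26
DUP     : 26 -126 26 26
SWAP    : 26 -126 26 26
MOD     : 26 -126 0
OVER    : 26 -126 0 -126
NEG     : 26 -126 0 126
ADD     : 26 -126 126
NEG     : 26 -126 -126
POP     : 26 -126
SUB     : 152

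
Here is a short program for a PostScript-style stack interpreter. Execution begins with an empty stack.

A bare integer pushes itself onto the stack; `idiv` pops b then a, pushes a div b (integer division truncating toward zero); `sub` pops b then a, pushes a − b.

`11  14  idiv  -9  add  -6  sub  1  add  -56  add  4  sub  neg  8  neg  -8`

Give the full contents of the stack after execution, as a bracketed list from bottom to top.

[62, -8, -8]

11   : 11
14   : 11 14
idiv : 0
-9   : 0 -9
add  : -9
-6   : -9 -6
sub  : -3
1    : -3 1
add  : -2
-56  : -2 -56
add  : -58
4    : -58 4
sub  : -62
neg  : 62
8    : 62 8
neg  : 62 -8
-8   : 62 -8 -8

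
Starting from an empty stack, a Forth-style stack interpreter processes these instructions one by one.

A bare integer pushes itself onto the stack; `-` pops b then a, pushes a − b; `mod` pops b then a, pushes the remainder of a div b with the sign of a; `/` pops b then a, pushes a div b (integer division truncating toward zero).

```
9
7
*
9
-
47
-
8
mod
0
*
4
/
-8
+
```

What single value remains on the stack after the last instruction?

-8

9   : 9
7   : 9 7
*   : 63
9   : 63 9
-   : 54
47  : 54 47
-   : 7
8   : 7 8
mod : 7
0   : 7 0
*   : 0
4   : 0 4
/   : 0
-8  : 0 -8
+   : -8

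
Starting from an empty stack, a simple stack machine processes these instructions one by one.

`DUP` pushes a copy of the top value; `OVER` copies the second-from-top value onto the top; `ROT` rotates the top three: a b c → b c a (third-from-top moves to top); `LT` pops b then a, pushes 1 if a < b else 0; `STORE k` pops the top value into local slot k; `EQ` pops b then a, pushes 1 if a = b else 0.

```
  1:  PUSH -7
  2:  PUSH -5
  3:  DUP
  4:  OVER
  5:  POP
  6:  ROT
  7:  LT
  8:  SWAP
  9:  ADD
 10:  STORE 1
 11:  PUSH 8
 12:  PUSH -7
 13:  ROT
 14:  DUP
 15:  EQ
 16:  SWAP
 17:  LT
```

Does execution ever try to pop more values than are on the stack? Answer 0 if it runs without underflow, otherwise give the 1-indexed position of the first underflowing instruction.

PUSH -7  -7
PUSH -5  -7 -5
DUP      -7 -5 -5
OVER     -7 -5 -5 -5
POP      -7 -5 -5
ROT      -5 -5 -7
LT       -5 0
SWAP     0 -5
ADD      -5
STORE 1  (empty)
PUSH 8   8
PUSH -7  8 -7
ROT  — needs 3 operands, stack has 2 → underflow

13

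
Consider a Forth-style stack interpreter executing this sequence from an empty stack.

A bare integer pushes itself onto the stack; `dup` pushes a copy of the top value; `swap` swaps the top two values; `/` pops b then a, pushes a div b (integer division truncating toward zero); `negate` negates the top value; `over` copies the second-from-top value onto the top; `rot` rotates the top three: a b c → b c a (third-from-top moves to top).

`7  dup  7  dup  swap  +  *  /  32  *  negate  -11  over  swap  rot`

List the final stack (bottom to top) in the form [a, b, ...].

7       7
dup     7 7
7       7 7 7
dup     7 7 7 7
swap    7 7 7 7
+       7 7 14
*       7 98
/       0
32      0 32
*       0
negate  0
-11     0 -11
over    0 -11 0
swap    0 0 -11
rot     0 -11 0

[0, -11, 0]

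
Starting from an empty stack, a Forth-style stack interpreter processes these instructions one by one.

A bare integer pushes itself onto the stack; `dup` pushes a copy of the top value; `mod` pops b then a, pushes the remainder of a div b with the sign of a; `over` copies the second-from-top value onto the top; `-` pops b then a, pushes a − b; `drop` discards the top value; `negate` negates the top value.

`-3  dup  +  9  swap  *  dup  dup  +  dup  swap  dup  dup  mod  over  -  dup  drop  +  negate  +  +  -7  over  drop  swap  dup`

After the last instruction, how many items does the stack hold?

-3     -> [-3]
dup    -> [-3, -3]
+      -> [-6]
9      -> [-6, 9]
swap   -> [9, -6]
*      -> [-54]
dup    -> [-54, -54]
dup    -> [-54, -54, -54]
+      -> [-54, -108]
dup    -> [-54, -108, -108]
swap   -> [-54, -108, -108]
dup    -> [-54, -108, -108, -108]
dup    -> [-54, -108, -108, -108, -108]
mod    -> [-54, -108, -108, 0]
over   -> [-54, -108, -108, 0, -108]
-      -> [-54, -108, -108, 108]
dup    -> [-54, -108, -108, 108, 108]
drop   -> [-54, -108, -108, 108]
+      -> [-54, -108, 0]
negate -> [-54, -108, 0]
+      -> [-54, -108]
+      -> [-162]
-7     -> [-162, -7]
over   -> [-162, -7, -162]
drop   -> [-162, -7]
swap   -> [-7, -162]
dup    -> [-7, -162, -162]

3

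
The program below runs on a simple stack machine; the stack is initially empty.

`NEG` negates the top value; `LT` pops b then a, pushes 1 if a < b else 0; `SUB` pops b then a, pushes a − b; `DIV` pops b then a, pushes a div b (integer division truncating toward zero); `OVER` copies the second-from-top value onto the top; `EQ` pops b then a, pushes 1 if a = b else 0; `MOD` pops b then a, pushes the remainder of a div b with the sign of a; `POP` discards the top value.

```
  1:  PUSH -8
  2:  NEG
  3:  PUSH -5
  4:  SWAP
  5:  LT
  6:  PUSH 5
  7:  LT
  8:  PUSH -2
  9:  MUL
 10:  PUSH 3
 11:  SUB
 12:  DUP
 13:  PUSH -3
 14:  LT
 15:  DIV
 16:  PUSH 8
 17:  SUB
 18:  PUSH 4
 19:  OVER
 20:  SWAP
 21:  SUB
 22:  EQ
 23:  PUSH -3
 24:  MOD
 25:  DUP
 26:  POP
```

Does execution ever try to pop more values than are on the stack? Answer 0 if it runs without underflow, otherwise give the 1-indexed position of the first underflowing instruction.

PUSH -8  -8
NEG      8
PUSH -5  8 -5
SWAP     -5 8
LT       1
PUSH 5   1 5
LT       1
PUSH -2  1 -2
MUL      -2
PUSH 3   -2 3
SUB      -5
DUP      -5 -5
PUSH -3  -5 -5 -3
LT       -5 1
DIV      -5
PUSH 8   -5 8
SUB      -13
PUSH 4   -13 4
OVER     -13 4 -13
SWAP     -13 -13 4
SUB      -13 -17
EQ       0
PUSH -3  0 -3
MOD      0
DUP      0 0
POP      0

0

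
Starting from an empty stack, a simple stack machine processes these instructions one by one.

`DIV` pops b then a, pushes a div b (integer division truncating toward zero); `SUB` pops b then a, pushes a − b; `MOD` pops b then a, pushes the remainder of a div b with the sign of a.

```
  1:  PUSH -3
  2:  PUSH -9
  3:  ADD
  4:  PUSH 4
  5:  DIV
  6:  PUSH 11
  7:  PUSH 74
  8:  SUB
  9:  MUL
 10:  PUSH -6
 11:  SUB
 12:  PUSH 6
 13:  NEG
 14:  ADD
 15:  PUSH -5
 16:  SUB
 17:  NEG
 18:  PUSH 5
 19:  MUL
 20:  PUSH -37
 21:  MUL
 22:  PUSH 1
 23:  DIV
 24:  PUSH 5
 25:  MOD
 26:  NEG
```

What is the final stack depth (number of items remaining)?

1

PUSH -3  → -3
PUSH -9  → -3 -9
ADD      → -12
PUSH 4   → -12 4
DIV      → -3
PUSH 11  → -3 11
PUSH 74  → -3 11 74
SUB      → -3 -63
MUL      → 189
PUSH -6  → 189 -6
SUB      → 195
PUSH 6   → 195 6
NEG      → 195 -6
ADD      → 189
PUSH -5  → 189 -5
SUB      → 194
NEG      → -194
PUSH 5   → -194 5
MUL      → -970
PUSH -37 → -970 -37
MUL      → 35890
PUSH 1   → 35890 1
DIV      → 35890
PUSH 5   → 35890 5
MOD      → 0
NEG      → 0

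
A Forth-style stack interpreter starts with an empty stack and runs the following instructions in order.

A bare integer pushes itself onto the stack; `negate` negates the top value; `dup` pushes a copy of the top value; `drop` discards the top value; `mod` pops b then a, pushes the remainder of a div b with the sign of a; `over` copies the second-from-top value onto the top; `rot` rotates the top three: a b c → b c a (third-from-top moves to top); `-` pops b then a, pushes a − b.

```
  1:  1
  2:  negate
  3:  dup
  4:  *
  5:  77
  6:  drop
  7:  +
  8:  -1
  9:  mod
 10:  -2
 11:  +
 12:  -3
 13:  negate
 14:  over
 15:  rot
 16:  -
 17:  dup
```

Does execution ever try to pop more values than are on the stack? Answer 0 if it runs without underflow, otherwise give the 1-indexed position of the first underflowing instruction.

1      → 1
negate → -1
dup    → -1 -1
*      → 1
77     → 1 77
drop   → 1
+  — needs 2 operands, stack has 1 → underflow

7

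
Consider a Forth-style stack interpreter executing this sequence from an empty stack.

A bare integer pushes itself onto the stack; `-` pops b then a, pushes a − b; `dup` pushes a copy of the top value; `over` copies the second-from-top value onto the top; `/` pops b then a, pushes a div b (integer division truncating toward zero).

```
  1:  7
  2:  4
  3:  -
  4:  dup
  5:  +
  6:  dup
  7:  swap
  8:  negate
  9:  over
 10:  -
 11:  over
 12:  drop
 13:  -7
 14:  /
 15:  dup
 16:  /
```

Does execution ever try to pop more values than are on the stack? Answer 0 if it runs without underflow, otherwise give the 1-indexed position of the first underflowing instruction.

0

7      → 7
4      → 7 4
-      → 3
dup    → 3 3
+      → 6
dup    → 6 6
swap   → 6 6
negate → 6 -6
over   → 6 -6 6
-      → 6 -12
over   → 6 -12 6
drop   → 6 -12
-7     → 6 -12 -7
/      → 6 1
dup    → 6 1 1
/      → 6 1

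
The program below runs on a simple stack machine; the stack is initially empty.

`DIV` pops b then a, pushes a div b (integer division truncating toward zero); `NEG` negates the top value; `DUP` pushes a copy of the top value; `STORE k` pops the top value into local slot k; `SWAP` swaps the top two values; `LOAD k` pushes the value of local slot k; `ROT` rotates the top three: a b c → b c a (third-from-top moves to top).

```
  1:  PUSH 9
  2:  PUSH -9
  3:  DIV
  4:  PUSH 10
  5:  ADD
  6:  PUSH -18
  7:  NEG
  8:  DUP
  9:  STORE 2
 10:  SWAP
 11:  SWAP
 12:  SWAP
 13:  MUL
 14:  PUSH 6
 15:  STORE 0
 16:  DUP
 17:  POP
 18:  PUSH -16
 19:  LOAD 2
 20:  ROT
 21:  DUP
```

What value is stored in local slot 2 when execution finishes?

PUSH 9   → [9]
PUSH -9  → [9, -9]
DIV      → [-1]
PUSH 10  → [-1, 10]
ADD      → [9]
PUSH -18 → [9, -18]
NEG      → [9, 18]
DUP      → [9, 18, 18]
STORE 2  → [9, 18]
SWAP     → [18, 9]
SWAP     → [9, 18]
SWAP     → [18, 9]
MUL      → [162]
PUSH 6   → [162, 6]
STORE 0  → [162]
DUP      → [162, 162]
POP      → [162]
PUSH -16 → [162, -16]
LOAD 2   → [162, -16, 18]
ROT      → [-16, 18, 162]
DUP      → [-16, 18, 162, 162]

18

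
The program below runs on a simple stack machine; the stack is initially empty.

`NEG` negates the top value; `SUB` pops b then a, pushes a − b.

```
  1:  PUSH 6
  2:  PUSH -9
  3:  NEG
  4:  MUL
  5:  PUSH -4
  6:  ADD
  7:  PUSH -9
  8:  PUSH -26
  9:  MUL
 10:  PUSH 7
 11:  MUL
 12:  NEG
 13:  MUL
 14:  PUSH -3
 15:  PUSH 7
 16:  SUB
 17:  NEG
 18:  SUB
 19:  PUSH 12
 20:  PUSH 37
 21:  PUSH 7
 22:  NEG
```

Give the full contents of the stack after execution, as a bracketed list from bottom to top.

PUSH 6   → [6]
PUSH -9  → [6, -9]
NEG      → [6, 9]
MUL      → [54]
PUSH -4  → [54, -4]
ADD      → [50]
PUSH -9  → [50, -9]
PUSH -26 → [50, -9, -26]
MUL      → [50, 234]
PUSH 7   → [50, 234, 7]
MUL      → [50, 1638]
NEG      → [50, -1638]
MUL      → [-81900]
PUSH -3  → [-81900, -3]
PUSH 7   → [-81900, -3, 7]
SUB      → [-81900, -10]
NEG      → [-81900, 10]
SUB      → [-81910]
PUSH 12  → [-81910, 12]
PUSH 37  → [-81910, 12, 37]
PUSH 7   → [-81910, 12, 37, 7]
NEG      → [-81910, 12, 37, -7]

[-81910, 12, 37, -7]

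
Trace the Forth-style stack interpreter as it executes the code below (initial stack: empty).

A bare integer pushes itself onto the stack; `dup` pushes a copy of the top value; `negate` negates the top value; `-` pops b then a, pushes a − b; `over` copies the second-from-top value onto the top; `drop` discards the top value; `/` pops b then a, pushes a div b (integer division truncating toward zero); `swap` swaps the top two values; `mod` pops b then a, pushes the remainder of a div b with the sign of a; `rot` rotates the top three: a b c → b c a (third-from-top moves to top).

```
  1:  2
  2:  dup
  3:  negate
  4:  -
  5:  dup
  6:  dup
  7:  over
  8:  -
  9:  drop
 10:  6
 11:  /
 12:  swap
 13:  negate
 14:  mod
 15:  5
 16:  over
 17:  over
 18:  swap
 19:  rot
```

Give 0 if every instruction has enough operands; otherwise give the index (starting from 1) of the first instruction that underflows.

0

2      -> [2]
dup    -> [2, 2]
negate -> [2, -2]
-      -> [4]
dup    -> [4, 4]
dup    -> [4, 4, 4]
over   -> [4, 4, 4, 4]
-      -> [4, 4, 0]
drop   -> [4, 4]
6      -> [4, 4, 6]
/      -> [4, 0]
swap   -> [0, 4]
negate -> [0, -4]
mod    -> [0]
5      -> [0, 5]
over   -> [0, 5, 0]
over   -> [0, 5, 0, 5]
swap   -> [0, 5, 5, 0]
rot    -> [0, 5, 0, 5]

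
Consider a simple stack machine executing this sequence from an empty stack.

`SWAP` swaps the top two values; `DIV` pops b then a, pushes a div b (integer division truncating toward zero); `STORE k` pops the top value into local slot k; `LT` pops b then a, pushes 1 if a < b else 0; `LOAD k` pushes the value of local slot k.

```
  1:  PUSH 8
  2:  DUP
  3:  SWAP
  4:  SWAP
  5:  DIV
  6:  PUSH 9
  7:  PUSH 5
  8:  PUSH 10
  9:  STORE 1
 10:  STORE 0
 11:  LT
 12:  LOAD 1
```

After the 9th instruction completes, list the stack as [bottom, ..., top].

[1, 9, 5]

PUSH 8   8
DUP      8 8
SWAP     8 8
SWAP     8 8
DIV      1
PUSH 9   1 9
PUSH 5   1 9 5
PUSH 10  1 9 5 10
STORE 1  1 9 5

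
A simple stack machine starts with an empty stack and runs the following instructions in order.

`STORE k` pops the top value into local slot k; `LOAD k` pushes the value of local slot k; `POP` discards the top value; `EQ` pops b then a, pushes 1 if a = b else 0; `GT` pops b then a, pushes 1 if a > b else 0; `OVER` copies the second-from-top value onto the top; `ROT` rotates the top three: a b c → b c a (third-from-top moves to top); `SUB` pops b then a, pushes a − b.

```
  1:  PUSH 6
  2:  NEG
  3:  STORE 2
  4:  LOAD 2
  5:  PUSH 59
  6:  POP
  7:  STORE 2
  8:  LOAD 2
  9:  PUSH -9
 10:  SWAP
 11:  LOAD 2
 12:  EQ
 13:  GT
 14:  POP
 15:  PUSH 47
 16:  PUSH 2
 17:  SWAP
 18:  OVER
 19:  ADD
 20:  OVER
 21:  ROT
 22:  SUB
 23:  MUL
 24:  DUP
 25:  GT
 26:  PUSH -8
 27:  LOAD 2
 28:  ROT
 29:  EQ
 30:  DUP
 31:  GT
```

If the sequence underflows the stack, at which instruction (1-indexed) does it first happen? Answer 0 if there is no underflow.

PUSH 6  → 6
NEG     → -6
STORE 2 → (empty)
LOAD 2  → -6
PUSH 59 → -6 59
POP     → -6
STORE 2 → (empty)
LOAD 2  → -6
PUSH -9 → -6 -9
SWAP    → -9 -6
LOAD 2  → -9 -6 -6
EQ      → -9 1
GT      → 0
POP     → (empty)
PUSH 47 → 47
PUSH 2  → 47 2
SWAP    → 2 47
OVER    → 2 47 2
ADD     → 2 49
OVER    → 2 49 2
ROT     → 49 2 2
SUB     → 49 0
MUL     → 0
DUP     → 0 0
GT      → 0
PUSH -8 → 0 -8
LOAD 2  → 0 -8 -6
ROT     → -8 -6 0
EQ      → -8 0
DUP     → -8 0 0
GT      → -8 0

0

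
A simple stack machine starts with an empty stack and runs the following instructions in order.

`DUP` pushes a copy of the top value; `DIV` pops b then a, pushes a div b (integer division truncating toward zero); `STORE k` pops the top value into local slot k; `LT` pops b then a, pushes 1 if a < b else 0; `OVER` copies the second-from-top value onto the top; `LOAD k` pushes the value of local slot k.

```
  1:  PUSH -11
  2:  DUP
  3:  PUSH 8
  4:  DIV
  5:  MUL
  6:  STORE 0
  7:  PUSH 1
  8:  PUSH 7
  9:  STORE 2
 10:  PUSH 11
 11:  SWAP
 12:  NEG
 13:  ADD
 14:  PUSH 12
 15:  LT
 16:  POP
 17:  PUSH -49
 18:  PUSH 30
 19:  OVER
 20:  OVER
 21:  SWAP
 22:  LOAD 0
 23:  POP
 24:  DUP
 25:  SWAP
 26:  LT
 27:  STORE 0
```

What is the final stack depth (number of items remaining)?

3

PUSH -11  -11
DUP       -11 -11
PUSH 8    -11 -11 8
DIV       -11 -1
MUL       11
STORE 0   (empty)
PUSH 1    1
PUSH 7    1 7
STORE 2   1
PUSH 11   1 11
SWAP      11 1
NEG       11 -1
ADD       10
PUSH 12   10 12
LT        1
POP       (empty)
PUSH -49  -49
PUSH 30   -49 30
OVER      -49 30 -49
OVER      -49 30 -49 30
SWAP      -49 30 30 -49
LOAD 0    -49 30 30 -49 11
POP       -49 30 30 -49
DUP       -49 30 30 -49 -49
SWAP      -49 30 30 -49 -49
LT        -49 30 30 0
STORE 0   -49 30 30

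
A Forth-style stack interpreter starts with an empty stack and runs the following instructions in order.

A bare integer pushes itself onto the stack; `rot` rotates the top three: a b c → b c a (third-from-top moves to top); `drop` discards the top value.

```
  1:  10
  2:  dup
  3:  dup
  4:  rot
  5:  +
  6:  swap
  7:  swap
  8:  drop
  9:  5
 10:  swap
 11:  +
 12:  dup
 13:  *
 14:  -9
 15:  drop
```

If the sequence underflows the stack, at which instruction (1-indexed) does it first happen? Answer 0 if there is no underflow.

10   : 10
dup  : 10 10
dup  : 10 10 10
rot  : 10 10 10
+    : 10 20
swap : 20 10
swap : 10 20
drop : 10
5    : 10 5
swap : 5 10
+    : 15
dup  : 15 15
*    : 225
-9   : 225 -9
drop : 225

0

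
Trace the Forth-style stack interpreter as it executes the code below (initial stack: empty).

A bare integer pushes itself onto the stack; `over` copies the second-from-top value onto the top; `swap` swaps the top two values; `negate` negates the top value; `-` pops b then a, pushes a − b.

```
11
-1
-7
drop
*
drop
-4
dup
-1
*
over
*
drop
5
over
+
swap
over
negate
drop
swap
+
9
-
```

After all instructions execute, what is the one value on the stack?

11     → [11]
-1     → [11, -1]
-7     → [11, -1, -7]
drop   → [11, -1]
*      → [-11]
drop   → []
-4     → [-4]
dup    → [-4, -4]
-1     → [-4, -4, -1]
*      → [-4, 4]
over   → [-4, 4, -4]
*      → [-4, -16]
drop   → [-4]
5      → [-4, 5]
over   → [-4, 5, -4]
+      → [-4, 1]
swap   → [1, -4]
over   → [1, -4, 1]
negate → [1, -4, -1]
drop   → [1, -4]
swap   → [-4, 1]
+      → [-3]
9      → [-3, 9]
-      → [-12]

-12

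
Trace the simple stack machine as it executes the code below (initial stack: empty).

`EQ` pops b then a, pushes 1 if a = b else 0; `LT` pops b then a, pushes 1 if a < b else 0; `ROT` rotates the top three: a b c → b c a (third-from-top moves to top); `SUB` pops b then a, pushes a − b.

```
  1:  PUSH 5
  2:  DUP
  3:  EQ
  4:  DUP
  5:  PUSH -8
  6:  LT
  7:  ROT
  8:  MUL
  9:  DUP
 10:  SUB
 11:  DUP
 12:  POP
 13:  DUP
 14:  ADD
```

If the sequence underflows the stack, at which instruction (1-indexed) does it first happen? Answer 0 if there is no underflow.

PUSH 5   [5]
DUP      [5, 5]
EQ       [1]
DUP      [1, 1]
PUSH -8  [1, 1, -8]
LT       [1, 0]
ROT  — needs 3 operands, stack has 2 → underflow

7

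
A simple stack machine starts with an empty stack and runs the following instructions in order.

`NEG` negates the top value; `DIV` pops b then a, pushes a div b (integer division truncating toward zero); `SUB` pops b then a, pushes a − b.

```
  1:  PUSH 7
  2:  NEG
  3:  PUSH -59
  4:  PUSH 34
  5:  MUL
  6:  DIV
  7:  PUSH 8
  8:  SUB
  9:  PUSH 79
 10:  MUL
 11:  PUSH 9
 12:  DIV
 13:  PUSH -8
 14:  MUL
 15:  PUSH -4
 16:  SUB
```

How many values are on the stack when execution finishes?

1

PUSH 7   -> 7
NEG      -> -7
PUSH -59 -> -7 -59
PUSH 34  -> -7 -59 34
MUL      -> -7 -2006
DIV      -> 0
PUSH 8   -> 0 8
SUB      -> -8
PUSH 79  -> -8 79
MUL      -> -632
PUSH 9   -> -632 9
DIV      -> -70
PUSH -8  -> -70 -8
MUL      -> 560
PUSH -4  -> 560 -4
SUB      -> 564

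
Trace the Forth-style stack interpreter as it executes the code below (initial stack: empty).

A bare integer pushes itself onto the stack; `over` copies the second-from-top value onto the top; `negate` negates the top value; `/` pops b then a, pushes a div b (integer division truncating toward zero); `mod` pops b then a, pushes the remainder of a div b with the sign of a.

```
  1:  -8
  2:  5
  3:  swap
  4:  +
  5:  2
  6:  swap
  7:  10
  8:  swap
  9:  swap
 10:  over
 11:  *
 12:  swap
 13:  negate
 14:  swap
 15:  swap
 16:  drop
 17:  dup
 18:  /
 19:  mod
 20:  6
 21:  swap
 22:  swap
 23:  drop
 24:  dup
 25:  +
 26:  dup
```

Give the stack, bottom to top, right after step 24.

[0, 0]

-8      -8
5       -8 5
swap    5 -8
+       -3
2       -3 2
swap    2 -3
10      2 -3 10
swap    2 10 -3
swap    2 -3 10
over    2 -3 10 -3
*       2 -3 -30
swap    2 -30 -3
negate  2 -30 3
swap    2 3 -30
swap    2 -30 3
drop    2 -30
dup     2 -30 -30
/       2 1
mod     0
6       0 6
swap    6 0
swap    0 6
drop    0
dup     0 0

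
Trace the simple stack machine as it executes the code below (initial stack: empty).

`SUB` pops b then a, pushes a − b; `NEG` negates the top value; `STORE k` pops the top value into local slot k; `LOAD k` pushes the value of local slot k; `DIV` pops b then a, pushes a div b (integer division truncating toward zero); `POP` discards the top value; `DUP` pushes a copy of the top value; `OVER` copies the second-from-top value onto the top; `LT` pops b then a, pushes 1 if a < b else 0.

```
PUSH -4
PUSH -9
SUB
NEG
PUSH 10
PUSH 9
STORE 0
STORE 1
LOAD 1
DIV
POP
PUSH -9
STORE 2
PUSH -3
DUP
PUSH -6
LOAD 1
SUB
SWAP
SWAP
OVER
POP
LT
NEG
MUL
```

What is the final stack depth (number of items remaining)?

1

PUSH -4 → [-4]
PUSH -9 → [-4, -9]
SUB     → [5]
NEG     → [-5]
PUSH 10 → [-5, 10]
PUSH 9  → [-5, 10, 9]
STORE 0 → [-5, 10]
STORE 1 → [-5]
LOAD 1  → [-5, 10]
DIV     → [0]
POP     → []
PUSH -9 → [-9]
STORE 2 → []
PUSH -3 → [-3]
DUP     → [-3, -3]
PUSH -6 → [-3, -3, -6]
LOAD 1  → [-3, -3, -6, 10]
SUB     → [-3, -3, -16]
SWAP    → [-3, -16, -3]
SWAP    → [-3, -3, -16]
OVER    → [-3, -3, -16, -3]
POP     → [-3, -3, -16]
LT      → [-3, 0]
NEG     → [-3, 0]
MUL     → [0]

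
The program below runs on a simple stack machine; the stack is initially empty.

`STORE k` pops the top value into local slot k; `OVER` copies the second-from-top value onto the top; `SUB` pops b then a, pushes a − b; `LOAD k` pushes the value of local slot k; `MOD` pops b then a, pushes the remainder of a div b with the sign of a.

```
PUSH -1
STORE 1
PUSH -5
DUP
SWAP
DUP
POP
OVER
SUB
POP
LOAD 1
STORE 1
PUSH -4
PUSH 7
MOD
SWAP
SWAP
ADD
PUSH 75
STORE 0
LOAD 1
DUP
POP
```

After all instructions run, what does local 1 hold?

-1

PUSH -1  -1
STORE 1  (empty)
PUSH -5  -5
DUP      -5 -5
SWAP     -5 -5
DUP      -5 -5 -5
POP      -5 -5
OVER     -5 -5 -5
SUB      -5 0
POP      -5
LOAD 1   -5 -1
STORE 1  -5
PUSH -4  -5 -4
PUSH 7   -5 -4 7
MOD      -5 -4
SWAP     -4 -5
SWAP     -5 -4
ADD      -9
PUSH 75  -9 75
STORE 0  -9
LOAD 1   -9 -1
DUP      -9 -1 -1
POP      -9 -1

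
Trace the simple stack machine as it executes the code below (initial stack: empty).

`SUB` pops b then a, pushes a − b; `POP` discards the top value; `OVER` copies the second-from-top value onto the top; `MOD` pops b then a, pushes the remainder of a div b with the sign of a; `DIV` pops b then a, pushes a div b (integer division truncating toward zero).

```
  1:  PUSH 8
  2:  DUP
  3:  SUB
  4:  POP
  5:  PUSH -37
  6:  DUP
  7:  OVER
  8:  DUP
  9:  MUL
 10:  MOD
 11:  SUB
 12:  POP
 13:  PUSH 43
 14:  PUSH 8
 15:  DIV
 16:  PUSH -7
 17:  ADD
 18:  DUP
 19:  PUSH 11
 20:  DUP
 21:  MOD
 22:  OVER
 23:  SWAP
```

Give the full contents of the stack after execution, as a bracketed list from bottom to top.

PUSH 8    [8]
DUP       [8, 8]
SUB       [0]
POP       []
PUSH -37  [-37]
DUP       [-37, -37]
OVER      [-37, -37, -37]
DUP       [-37, -37, -37, -37]
MUL       [-37, -37, 1369]
MOD       [-37, -37]
SUB       [0]
POP       []
PUSH 43   [43]
PUSH 8    [43, 8]
DIV       [5]
PUSH -7   [5, -7]
ADD       [-2]
DUP       [-2, -2]
PUSH 11   [-2, -2, 11]
DUP       [-2, -2, 11, 11]
MOD       [-2, -2, 0]
OVER      [-2, -2, 0, -2]
SWAP      [-2, -2, -2, 0]

[-2, -2, -2, 0]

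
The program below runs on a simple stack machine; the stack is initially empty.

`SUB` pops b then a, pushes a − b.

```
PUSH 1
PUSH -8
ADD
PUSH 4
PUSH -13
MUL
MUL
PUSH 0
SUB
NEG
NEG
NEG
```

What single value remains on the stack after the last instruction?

PUSH 1   -> 1
PUSH -8  -> 1 -8
ADD      -> -7
PUSH 4   -> -7 4
PUSH -13 -> -7 4 -13
MUL      -> -7 -52
MUL      -> 364
PUSH 0   -> 364 0
SUB      -> 364
NEG      -> -364
NEG      -> 364
NEG      -> -364

-364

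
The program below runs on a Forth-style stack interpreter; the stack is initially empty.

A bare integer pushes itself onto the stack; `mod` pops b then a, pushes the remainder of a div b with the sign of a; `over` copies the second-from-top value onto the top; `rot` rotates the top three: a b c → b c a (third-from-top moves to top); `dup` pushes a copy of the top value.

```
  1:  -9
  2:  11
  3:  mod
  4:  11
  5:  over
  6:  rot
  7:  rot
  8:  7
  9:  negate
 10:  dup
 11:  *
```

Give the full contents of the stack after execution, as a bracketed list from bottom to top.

-9     → [-9]
11     → [-9, 11]
mod    → [-9]
11     → [-9, 11]
over   → [-9, 11, -9]
rot    → [11, -9, -9]
rot    → [-9, -9, 11]
7      → [-9, -9, 11, 7]
negate → [-9, -9, 11, -7]
dup    → [-9, -9, 11, -7, -7]
*      → [-9, -9, 11, 49]

[-9, -9, 11, 49]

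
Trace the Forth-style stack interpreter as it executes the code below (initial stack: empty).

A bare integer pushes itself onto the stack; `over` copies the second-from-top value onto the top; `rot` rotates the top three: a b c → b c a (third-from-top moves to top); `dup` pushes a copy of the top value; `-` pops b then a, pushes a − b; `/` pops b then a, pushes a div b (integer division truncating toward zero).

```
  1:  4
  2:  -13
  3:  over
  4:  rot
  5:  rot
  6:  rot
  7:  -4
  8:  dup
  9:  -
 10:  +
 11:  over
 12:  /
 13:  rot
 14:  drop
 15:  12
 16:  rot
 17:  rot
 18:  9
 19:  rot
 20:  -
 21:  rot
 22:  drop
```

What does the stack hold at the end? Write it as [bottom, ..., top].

4     4
-13   4 -13
over  4 -13 4
rot   -13 4 4
rot   4 4 -13
rot   4 -13 4
-4    4 -13 4 -4
dup   4 -13 4 -4 -4
-     4 -13 4 0
+     4 -13 4
over  4 -13 4 -13
/     4 -13 0
rot   -13 0 4
drop  -13 0
12    -13 0 12
rot   0 12 -13
rot   12 -13 0
9     12 -13 0 9
rot   12 0 9 -13
-     12 0 22
rot   0 22 12
drop  0 22

[0, 22]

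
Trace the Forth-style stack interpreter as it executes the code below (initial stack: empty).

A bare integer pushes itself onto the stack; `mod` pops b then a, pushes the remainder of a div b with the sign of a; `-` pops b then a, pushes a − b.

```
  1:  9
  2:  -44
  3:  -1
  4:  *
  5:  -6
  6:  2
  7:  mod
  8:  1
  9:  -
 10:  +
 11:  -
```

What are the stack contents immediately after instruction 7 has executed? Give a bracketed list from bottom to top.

9   -> [9]
-44 -> [9, -44]
-1  -> [9, -44, -1]
*   -> [9, 44]
-6  -> [9, 44, -6]
2   -> [9, 44, -6, 2]
mod -> [9, 44, 0]

[9, 44, 0]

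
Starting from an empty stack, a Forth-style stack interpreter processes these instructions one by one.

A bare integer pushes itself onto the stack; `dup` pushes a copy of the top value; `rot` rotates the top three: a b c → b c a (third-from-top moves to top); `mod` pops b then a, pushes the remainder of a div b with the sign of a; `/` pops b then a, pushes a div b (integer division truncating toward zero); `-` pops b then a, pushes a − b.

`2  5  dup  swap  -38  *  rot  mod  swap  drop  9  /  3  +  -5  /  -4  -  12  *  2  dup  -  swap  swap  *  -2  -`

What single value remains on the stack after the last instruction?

2    → [2]
5    → [2, 5]
dup  → [2, 5, 5]
swap → [2, 5, 5]
-38  → [2, 5, 5, -38]
*    → [2, 5, -190]
rot  → [5, -190, 2]
mod  → [5, 0]
swap → [0, 5]
drop → [0]
9    → [0, 9]
/    → [0]
3    → [0, 3]
+    → [3]
-5   → [3, -5]
/    → [0]
-4   → [0, -4]
-    → [4]
12   → [4, 12]
*    → [48]
2    → [48, 2]
dup  → [48, 2, 2]
-    → [48, 0]
swap → [0, 48]
swap → [48, 0]
*    → [0]
-2   → [0, -2]
-    → [2]

2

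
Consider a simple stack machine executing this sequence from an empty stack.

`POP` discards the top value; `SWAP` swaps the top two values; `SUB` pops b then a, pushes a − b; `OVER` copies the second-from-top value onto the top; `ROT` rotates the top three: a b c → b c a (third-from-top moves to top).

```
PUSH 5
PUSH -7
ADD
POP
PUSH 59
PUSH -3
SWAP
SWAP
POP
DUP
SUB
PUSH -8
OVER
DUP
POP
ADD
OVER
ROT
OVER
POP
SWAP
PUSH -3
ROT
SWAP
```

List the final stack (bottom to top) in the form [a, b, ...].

PUSH 5  → [5]
PUSH -7 → [5, -7]
ADD     → [-2]
POP     → []
PUSH 59 → [59]
PUSH -3 → [59, -3]
SWAP    → [-3, 59]
SWAP    → [59, -3]
POP     → [59]
DUP     → [59, 59]
SUB     → [0]
PUSH -8 → [0, -8]
OVER    → [0, -8, 0]
DUP     → [0, -8, 0, 0]
POP     → [0, -8, 0]
ADD     → [0, -8]
OVER    → [0, -8, 0]
ROT     → [-8, 0, 0]
OVER    → [-8, 0, 0, 0]
POP     → [-8, 0, 0]
SWAP    → [-8, 0, 0]
PUSH -3 → [-8, 0, 0, -3]
ROT     → [-8, 0, -3, 0]
SWAP    → [-8, 0, 0, -3]

[-8, 0, 0, -3]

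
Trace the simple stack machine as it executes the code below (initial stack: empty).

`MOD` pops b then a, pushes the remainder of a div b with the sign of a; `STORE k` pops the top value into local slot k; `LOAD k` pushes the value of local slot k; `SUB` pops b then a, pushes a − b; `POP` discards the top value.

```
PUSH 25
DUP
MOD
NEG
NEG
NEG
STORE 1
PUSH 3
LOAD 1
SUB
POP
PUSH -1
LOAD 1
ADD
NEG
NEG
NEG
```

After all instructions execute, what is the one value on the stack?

PUSH 25 → 25
DUP     → 25 25
MOD     → 0
NEG     → 0
NEG     → 0
NEG     → 0
STORE 1 → (empty)
PUSH 3  → 3
LOAD 1  → 3 0
SUB     → 3
POP     → (empty)
PUSH -1 → -1
LOAD 1  → -1 0
ADD     → -1
NEG     → 1
NEG     → -1
NEG     → 1

1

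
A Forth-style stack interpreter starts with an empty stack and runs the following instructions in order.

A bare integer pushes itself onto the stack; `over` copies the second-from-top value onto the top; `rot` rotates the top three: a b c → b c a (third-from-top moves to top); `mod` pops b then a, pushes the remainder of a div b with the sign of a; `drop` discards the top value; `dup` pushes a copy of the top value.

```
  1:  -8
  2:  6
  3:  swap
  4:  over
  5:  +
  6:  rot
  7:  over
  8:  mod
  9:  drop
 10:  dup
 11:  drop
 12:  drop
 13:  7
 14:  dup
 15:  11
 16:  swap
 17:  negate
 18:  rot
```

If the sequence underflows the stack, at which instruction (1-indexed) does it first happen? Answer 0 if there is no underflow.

-8   -> [-8]
6    -> [-8, 6]
swap -> [6, -8]
over -> [6, -8, 6]
+    -> [6, -2]
rot  — needs 3 operands, stack has 2 → underflow

6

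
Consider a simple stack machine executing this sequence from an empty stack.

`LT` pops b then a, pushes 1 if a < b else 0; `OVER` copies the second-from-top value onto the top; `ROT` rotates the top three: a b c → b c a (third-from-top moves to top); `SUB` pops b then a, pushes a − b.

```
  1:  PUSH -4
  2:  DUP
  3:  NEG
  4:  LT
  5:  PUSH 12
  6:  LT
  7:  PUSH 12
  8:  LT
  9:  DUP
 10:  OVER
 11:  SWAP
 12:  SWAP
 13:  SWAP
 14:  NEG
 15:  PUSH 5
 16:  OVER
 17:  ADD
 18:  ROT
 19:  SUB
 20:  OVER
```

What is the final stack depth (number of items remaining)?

4

PUSH -4 → [-4]
DUP     → [-4, -4]
NEG     → [-4, 4]
LT      → [1]
PUSH 12 → [1, 12]
LT      → [1]
PUSH 12 → [1, 12]
LT      → [1]
DUP     → [1, 1]
OVER    → [1, 1, 1]
SWAP    → [1, 1, 1]
SWAP    → [1, 1, 1]
SWAP    → [1, 1, 1]
NEG     → [1, 1, -1]
PUSH 5  → [1, 1, -1, 5]
OVER    → [1, 1, -1, 5, -1]
ADD     → [1, 1, -1, 4]
ROT     → [1, -1, 4, 1]
SUB     → [1, -1, 3]
OVER    → [1, -1, 3, -1]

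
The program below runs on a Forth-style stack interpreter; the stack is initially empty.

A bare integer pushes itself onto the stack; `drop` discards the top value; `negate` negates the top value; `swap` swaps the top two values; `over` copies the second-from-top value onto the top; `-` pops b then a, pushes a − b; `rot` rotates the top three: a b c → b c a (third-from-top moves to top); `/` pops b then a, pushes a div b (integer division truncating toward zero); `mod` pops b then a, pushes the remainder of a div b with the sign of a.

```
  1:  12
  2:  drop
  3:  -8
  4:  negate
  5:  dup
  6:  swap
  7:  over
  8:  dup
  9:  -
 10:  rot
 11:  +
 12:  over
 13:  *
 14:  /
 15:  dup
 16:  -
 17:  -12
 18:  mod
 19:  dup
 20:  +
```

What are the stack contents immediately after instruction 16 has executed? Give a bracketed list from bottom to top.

[0]

12     : [12]
drop   : []
-8     : [-8]
negate : [8]
dup    : [8, 8]
swap   : [8, 8]
over   : [8, 8, 8]
dup    : [8, 8, 8, 8]
-      : [8, 8, 0]
rot    : [8, 0, 8]
+      : [8, 8]
over   : [8, 8, 8]
*      : [8, 64]
/      : [0]
dup    : [0, 0]
-      : [0]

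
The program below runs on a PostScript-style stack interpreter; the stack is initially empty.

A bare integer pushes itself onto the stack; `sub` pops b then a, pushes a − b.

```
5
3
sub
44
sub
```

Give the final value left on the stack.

-42

5   : 5
3   : 5 3
sub : 2
44  : 2 44
sub : -42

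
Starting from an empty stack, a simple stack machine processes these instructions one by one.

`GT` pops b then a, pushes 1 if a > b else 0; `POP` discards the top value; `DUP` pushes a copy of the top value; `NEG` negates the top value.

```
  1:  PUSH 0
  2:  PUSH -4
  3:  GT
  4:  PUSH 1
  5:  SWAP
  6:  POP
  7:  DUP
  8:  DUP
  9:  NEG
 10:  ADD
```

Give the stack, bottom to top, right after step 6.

PUSH 0  -> [0]
PUSH -4 -> [0, -4]
GT      -> [1]
PUSH 1  -> [1, 1]
SWAP    -> [1, 1]
POP     -> [1]

[1]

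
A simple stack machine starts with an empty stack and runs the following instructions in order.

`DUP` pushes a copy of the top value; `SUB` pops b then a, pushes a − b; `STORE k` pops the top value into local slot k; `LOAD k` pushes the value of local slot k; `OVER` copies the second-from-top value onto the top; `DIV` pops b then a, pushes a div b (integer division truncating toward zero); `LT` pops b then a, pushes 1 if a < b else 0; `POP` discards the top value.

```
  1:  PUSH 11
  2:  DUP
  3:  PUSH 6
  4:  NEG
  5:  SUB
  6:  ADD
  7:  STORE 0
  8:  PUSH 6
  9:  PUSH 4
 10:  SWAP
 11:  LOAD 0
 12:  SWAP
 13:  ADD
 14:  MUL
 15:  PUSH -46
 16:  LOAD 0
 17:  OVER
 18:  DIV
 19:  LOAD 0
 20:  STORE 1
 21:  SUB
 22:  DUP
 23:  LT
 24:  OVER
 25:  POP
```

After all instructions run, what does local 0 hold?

PUSH 11  → [11]
DUP      → [11, 11]
PUSH 6   → [11, 11, 6]
NEG      → [11, 11, -6]
SUB      → [11, 17]
ADD      → [28]
STORE 0  → []
PUSH 6   → [6]
PUSH 4   → [6, 4]
SWAP     → [4, 6]
LOAD 0   → [4, 6, 28]
SWAP     → [4, 28, 6]
ADD      → [4, 34]
MUL      → [136]
PUSH -46 → [136, -46]
LOAD 0   → [136, -46, 28]
OVER     → [136, -46, 28, -46]
DIV      → [136, -46, 0]
LOAD 0   → [136, -46, 0, 28]
STORE 1  → [136, -46, 0]
SUB      → [136, -46]
DUP      → [136, -46, -46]
LT       → [136, 0]
OVER     → [136, 0, 136]
POP      → [136, 0]

28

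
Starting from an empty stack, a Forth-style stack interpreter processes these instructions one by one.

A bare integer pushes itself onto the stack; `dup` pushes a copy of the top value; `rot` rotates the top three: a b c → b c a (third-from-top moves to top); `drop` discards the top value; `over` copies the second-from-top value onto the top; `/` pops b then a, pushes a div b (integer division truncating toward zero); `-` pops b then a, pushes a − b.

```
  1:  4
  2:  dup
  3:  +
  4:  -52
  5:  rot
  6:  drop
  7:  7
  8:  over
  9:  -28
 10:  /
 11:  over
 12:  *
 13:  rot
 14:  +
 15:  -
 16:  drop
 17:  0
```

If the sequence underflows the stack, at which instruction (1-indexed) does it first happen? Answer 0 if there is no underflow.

4   -> [4]
dup -> [4, 4]
+   -> [8]
-52 -> [8, -52]
rot  — needs 3 operands, stack has 2 → underflow

5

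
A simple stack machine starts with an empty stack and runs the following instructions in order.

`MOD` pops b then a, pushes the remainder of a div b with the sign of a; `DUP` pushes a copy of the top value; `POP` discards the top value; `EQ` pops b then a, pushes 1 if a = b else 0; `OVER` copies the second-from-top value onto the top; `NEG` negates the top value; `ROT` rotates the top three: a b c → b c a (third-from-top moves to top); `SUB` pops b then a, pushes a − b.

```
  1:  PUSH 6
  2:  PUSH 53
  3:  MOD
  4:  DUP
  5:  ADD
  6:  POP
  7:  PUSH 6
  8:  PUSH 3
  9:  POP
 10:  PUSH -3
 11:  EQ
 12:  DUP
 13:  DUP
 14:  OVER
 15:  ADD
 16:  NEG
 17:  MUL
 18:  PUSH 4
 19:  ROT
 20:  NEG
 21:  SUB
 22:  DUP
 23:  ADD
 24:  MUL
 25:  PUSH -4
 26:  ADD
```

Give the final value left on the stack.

-4

PUSH 6   [6]
PUSH 53  [6, 53]
MOD      [6]
DUP      [6, 6]
ADD      [12]
POP      []
PUSH 6   [6]
PUSH 3   [6, 3]
POP      [6]
PUSH -3  [6, -3]
EQ       [0]
DUP      [0, 0]
DUP      [0, 0, 0]
OVER     [0, 0, 0, 0]
ADD      [0, 0, 0]
NEG      [0, 0, 0]
MUL      [0, 0]
PUSH 4   [0, 0, 4]
ROT      [0, 4, 0]
NEG      [0, 4, 0]
SUB      [0, 4]
DUP      [0, 4, 4]
ADD      [0, 8]
MUL      [0]
PUSH -4  [0, -4]
ADD      [-4]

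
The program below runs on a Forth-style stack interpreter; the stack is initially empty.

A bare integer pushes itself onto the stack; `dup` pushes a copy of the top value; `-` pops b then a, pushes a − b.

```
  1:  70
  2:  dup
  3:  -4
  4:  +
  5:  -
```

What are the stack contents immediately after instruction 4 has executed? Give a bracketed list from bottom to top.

[70, 66]

70  → [70]
dup → [70, 70]
-4  → [70, 70, -4]
+   → [70, 66]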